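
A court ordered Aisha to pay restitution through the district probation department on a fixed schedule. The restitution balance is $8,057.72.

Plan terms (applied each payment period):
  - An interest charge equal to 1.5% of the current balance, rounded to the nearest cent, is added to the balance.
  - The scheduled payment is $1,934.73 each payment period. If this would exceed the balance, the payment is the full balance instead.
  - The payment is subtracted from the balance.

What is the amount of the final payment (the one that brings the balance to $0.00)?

# | Opening | Interest | Payment | End bal
1 | $8,057.72 | $120.87 | $1,934.73 | $6,243.86
2 | $6,243.86 | $93.66 | $1,934.73 | $4,402.79
3 | $4,402.79 | $66.04 | $1,934.73 | $2,534.10
4 | $2,534.10 | $38.01 | $1,934.73 | $637.38
5 | $637.38 | $9.56 | $646.94 | $0.00

$646.94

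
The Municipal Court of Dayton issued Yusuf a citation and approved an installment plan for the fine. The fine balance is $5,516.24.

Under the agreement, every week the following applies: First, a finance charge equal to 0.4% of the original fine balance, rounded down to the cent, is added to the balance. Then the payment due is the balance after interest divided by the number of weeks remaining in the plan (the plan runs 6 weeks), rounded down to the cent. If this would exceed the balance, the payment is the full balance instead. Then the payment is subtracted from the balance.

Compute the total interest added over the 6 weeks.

$132.36

Week 1: $5,516.24 +$22.06 interest = $5,538.30; pay $923.05 → $4,615.25
Week 2: $4,615.25 +$22.06 interest = $4,637.31; pay $927.46 → $3,709.85
Week 3: $3,709.85 +$22.06 interest = $3,731.91; pay $932.97 → $2,798.94
Week 4: $2,798.94 +$22.06 interest = $2,821.00; pay $940.33 → $1,880.67
Week 5: $1,880.67 +$22.06 interest = $1,902.73; pay $951.36 → $951.37
Week 6: $951.37 +$22.06 interest = $973.43; pay $973.43 → $0.00
Total interest: $22.06 + $22.06 + $22.06 + $22.06 + $22.06 + $22.06 = $132.36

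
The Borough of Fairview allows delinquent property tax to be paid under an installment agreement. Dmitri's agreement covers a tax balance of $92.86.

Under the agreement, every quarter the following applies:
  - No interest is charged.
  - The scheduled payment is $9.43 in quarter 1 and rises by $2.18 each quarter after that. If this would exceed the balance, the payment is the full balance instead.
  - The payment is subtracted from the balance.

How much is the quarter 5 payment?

$18.15

Quarter 1: opening $92.86; payment $9.43; balance $83.43
Quarter 2: opening $83.43; payment $11.61; balance $71.82
Quarter 3: opening $71.82; payment $13.79; balance $58.03
Quarter 4: opening $58.03; payment $15.97; balance $42.06
Quarter 5: opening $42.06; payment $18.15; balance $23.91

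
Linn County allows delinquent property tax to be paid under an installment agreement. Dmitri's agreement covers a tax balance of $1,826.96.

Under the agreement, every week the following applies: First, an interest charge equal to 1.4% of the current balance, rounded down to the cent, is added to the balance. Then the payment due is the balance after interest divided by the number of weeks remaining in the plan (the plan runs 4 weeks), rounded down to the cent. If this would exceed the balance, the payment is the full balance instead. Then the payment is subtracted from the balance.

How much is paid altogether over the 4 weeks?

Week 1: opening $1,826.96; interest $25.57 → $1,852.53; payment $463.13; balance $1,389.40
Week 2: opening $1,389.40; interest $19.45 → $1,408.85; payment $469.61; balance $939.24
Week 3: opening $939.24; interest $13.14 → $952.38; payment $476.19; balance $476.19
Week 4: opening $476.19; interest $6.66 → $482.85; payment $482.85; balance $0.00
Total paid: $1,891.78

$1,891.78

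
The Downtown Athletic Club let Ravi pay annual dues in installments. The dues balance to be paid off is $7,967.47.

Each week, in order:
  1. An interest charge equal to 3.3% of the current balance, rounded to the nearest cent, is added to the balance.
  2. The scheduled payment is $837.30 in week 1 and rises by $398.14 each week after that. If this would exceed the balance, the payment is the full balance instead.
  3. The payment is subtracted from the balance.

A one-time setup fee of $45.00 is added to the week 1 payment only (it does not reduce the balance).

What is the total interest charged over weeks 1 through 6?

$1,011.06

Week 1: $7,967.47 +$262.93 interest = $8,230.40; pay $837.30 (+ $45.00 fee) → $7,393.10
Week 2: $7,393.10 +$243.97 interest = $7,637.07; pay $1,235.44 → $6,401.63
Week 3: $6,401.63 +$211.25 interest = $6,612.88; pay $1,633.58 → $4,979.30
Week 4: $4,979.30 +$164.32 interest = $5,143.62; pay $2,031.72 → $3,111.90
Week 5: $3,111.90 +$102.69 interest = $3,214.59; pay $2,429.86 → $784.73
Week 6: $784.73 +$25.90 interest = $810.63; pay $810.63 → $0.00
Total interest: $262.93 + $243.97 + $211.25 + $164.32 + $102.69 + $25.90 = $1,011.06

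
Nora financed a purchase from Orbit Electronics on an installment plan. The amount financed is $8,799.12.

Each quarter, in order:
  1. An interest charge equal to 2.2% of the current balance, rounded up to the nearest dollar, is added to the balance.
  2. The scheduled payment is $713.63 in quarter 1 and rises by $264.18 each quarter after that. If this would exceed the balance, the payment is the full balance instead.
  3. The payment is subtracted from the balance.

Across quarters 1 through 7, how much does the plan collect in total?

# | Opening | Interest | Payment | End bal
1 | $8,799.12 | $194.00 | $713.63 | $8,279.49
2 | $8,279.49 | $183.00 | $977.81 | $7,484.68
3 | $7,484.68 | $165.00 | $1,241.99 | $6,407.69
4 | $6,407.69 | $141.00 | $1,506.17 | $5,042.52
5 | $5,042.52 | $111.00 | $1,770.35 | $3,383.17
6 | $3,383.17 | $75.00 | $2,034.53 | $1,423.64
7 | $1,423.64 | $32.00 | $1,455.64 | $0.00
Total paid: $9,700.12

$9,700.12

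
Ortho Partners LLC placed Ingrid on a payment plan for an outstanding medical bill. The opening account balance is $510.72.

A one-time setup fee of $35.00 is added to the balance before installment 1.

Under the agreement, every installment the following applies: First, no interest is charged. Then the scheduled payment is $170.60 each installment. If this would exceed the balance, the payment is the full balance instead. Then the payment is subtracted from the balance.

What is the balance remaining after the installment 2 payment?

Installment 1: opening $545.72; payment $170.60; balance $375.12
Installment 2: opening $375.12; payment $170.60; balance $204.52

$204.52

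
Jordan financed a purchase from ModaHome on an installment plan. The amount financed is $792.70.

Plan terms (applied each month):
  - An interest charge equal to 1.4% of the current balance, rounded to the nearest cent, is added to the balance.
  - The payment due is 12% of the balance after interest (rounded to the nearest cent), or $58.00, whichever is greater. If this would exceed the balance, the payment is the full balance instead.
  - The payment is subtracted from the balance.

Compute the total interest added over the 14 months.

Month 1: opening $792.70; interest $11.10 → $803.80; payment $96.46; balance $707.34
Month 2: opening $707.34; interest $9.90 → $717.24; payment $86.07; balance $631.17
Month 3: opening $631.17; interest $8.84 → $640.01; payment $76.80; balance $563.21
Month 4: opening $563.21; interest $7.88 → $571.09; payment $68.53; balance $502.56
Month 5: opening $502.56; interest $7.04 → $509.60; payment $61.15; balance $448.45
Month 6: opening $448.45; interest $6.28 → $454.73; payment $58.00; balance $396.73
Month 7: opening $396.73; interest $5.55 → $402.28; payment $58.00; balance $344.28
Month 8: opening $344.28; interest $4.82 → $349.10; payment $58.00; balance $291.10
Month 9: opening $291.10; interest $4.08 → $295.18; payment $58.00; balance $237.18
Month 10: opening $237.18; interest $3.32 → $240.50; payment $58.00; balance $182.50
Month 11: opening $182.50; interest $2.56 → $185.06; payment $58.00; balance $127.06
Month 12: opening $127.06; interest $1.78 → $128.84; payment $58.00; balance $70.84
Month 13: opening $70.84; interest $0.99 → $71.83; payment $58.00; balance $13.83
Month 14: opening $13.83; interest $0.19 → $14.02; payment $14.02; balance $0.00
Total interest: $11.10 + $9.90 + $8.84 + $7.88 + $7.04 + $6.28 + $5.55 + $4.82 + $4.08 + $3.32 + $2.56 + $1.78 + $0.99 + $0.19 = $74.33

$74.33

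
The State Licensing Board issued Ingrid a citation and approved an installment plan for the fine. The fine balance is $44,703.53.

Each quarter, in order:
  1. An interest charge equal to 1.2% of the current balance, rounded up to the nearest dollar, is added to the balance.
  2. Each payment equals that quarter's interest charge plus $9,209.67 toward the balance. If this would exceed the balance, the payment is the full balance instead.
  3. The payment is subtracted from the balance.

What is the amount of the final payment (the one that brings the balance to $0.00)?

$7,959.85

Quarter 1: $44,703.53 +$537.00 interest = $45,240.53; pay $9,746.67 → $35,493.86
Quarter 2: $35,493.86 +$426.00 interest = $35,919.86; pay $9,635.67 → $26,284.19
Quarter 3: $26,284.19 +$316.00 interest = $26,600.19; pay $9,525.67 → $17,074.52
Quarter 4: $17,074.52 +$205.00 interest = $17,279.52; pay $9,414.67 → $7,864.85
Quarter 5: $7,864.85 +$95.00 interest = $7,959.85; pay $7,959.85 → $0.00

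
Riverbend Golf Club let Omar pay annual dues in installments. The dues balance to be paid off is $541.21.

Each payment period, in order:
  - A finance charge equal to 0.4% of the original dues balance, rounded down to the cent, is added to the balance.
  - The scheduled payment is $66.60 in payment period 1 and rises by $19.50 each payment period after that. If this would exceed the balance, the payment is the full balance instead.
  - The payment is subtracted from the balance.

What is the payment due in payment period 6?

Payment period 1: $541.21 +$2.16 interest = $543.37; pay $66.60 → $476.77
Payment period 2: $476.77 +$2.16 interest = $478.93; pay $86.10 → $392.83
Payment period 3: $392.83 +$2.16 interest = $394.99; pay $105.60 → $289.39
Payment period 4: $289.39 +$2.16 interest = $291.55; pay $125.10 → $166.45
Payment period 5: $166.45 +$2.16 interest = $168.61; pay $144.60 → $24.01
Payment period 6: $24.01 +$2.16 interest = $26.17; pay $26.17 → $0.00

$26.17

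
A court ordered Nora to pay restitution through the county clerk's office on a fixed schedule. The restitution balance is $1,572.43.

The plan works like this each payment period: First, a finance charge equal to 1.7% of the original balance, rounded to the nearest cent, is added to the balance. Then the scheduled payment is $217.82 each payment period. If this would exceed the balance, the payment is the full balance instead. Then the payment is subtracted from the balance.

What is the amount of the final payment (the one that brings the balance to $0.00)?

$70.44

Payment period 1: $1,572.43 +$26.73 interest = $1,599.16; pay $217.82 → $1,381.34
Payment period 2: $1,381.34 +$26.73 interest = $1,408.07; pay $217.82 → $1,190.25
Payment period 3: $1,190.25 +$26.73 interest = $1,216.98; pay $217.82 → $999.16
Payment period 4: $999.16 +$26.73 interest = $1,025.89; pay $217.82 → $808.07
Payment period 5: $808.07 +$26.73 interest = $834.80; pay $217.82 → $616.98
Payment period 6: $616.98 +$26.73 interest = $643.71; pay $217.82 → $425.89
Payment period 7: $425.89 +$26.73 interest = $452.62; pay $217.82 → $234.80
Payment period 8: $234.80 +$26.73 interest = $261.53; pay $217.82 → $43.71
Payment period 9: $43.71 +$26.73 interest = $70.44; pay $70.44 → $0.00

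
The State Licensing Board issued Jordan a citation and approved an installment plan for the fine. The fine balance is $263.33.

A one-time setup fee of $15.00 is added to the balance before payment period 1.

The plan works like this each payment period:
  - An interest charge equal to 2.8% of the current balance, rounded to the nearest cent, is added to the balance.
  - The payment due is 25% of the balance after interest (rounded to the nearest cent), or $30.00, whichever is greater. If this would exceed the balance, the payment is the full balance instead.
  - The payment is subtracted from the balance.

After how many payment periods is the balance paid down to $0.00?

8

Payment period 1: $278.33 +$7.79 interest = $286.12; pay $71.53 → $214.59
Payment period 2: $214.59 +$6.01 interest = $220.60; pay $55.15 → $165.45
Payment period 3: $165.45 +$4.63 interest = $170.08; pay $42.52 → $127.56
Payment period 4: $127.56 +$3.57 interest = $131.13; pay $32.78 → $98.35
Payment period 5: $98.35 +$2.75 interest = $101.10; pay $30.00 → $71.10
Payment period 6: $71.10 +$1.99 interest = $73.09; pay $30.00 → $43.09
Payment period 7: $43.09 +$1.21 interest = $44.30; pay $30.00 → $14.30
Payment period 8: $14.30 +$0.40 interest = $14.70; pay $14.70 → $0.00
Balance reaches $0.00 in payment period 8.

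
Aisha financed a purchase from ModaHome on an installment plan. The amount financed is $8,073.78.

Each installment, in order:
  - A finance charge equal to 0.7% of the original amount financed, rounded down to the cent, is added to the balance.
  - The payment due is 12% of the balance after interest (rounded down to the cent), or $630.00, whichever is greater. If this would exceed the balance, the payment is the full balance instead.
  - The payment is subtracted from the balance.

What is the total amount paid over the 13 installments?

Installment 1: opening $8,073.78; interest $56.51 → $8,130.29; payment $975.63; balance $7,154.66
Installment 2: opening $7,154.66; interest $56.51 → $7,211.17; payment $865.34; balance $6,345.83
Installment 3: opening $6,345.83; interest $56.51 → $6,402.34; payment $768.28; balance $5,634.06
Installment 4: opening $5,634.06; interest $56.51 → $5,690.57; payment $682.86; balance $5,007.71
Installment 5: opening $5,007.71; interest $56.51 → $5,064.22; payment $630.00; balance $4,434.22
Installment 6: opening $4,434.22; interest $56.51 → $4,490.73; payment $630.00; balance $3,860.73
Installment 7: opening $3,860.73; interest $56.51 → $3,917.24; payment $630.00; balance $3,287.24
Installment 8: opening $3,287.24; interest $56.51 → $3,343.75; payment $630.00; balance $2,713.75
Installment 9: opening $2,713.75; interest $56.51 → $2,770.26; payment $630.00; balance $2,140.26
Installment 10: opening $2,140.26; interest $56.51 → $2,196.77; payment $630.00; balance $1,566.77
Installment 11: opening $1,566.77; interest $56.51 → $1,623.28; payment $630.00; balance $993.28
Installment 12: opening $993.28; interest $56.51 → $1,049.79; payment $630.00; balance $419.79
Installment 13: opening $419.79; interest $56.51 → $476.30; payment $476.30; balance $0.00
Total paid: $8,808.41

$8,808.41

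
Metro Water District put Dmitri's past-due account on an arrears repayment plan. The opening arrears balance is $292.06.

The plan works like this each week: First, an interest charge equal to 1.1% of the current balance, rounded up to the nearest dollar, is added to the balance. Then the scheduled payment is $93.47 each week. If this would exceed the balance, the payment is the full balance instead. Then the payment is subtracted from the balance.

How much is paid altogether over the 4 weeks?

$302.06

Week 1: opening $292.06; interest $4.00 → $296.06; payment $93.47; balance $202.59
Week 2: opening $202.59; interest $3.00 → $205.59; payment $93.47; balance $112.12
Week 3: opening $112.12; interest $2.00 → $114.12; payment $93.47; balance $20.65
Week 4: opening $20.65; interest $1.00 → $21.65; payment $21.65; balance $0.00
Total paid: $302.06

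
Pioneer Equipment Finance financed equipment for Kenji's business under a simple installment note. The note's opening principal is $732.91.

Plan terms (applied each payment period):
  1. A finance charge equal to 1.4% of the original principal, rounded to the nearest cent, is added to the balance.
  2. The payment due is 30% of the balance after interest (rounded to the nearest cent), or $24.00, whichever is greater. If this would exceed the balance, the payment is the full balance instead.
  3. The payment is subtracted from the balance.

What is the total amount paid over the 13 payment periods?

Payment period 1: opening $732.91; interest $10.26 → $743.17; payment $222.95; balance $520.22
Payment period 2: opening $520.22; interest $10.26 → $530.48; payment $159.14; balance $371.34
Payment period 3: opening $371.34; interest $10.26 → $381.60; payment $114.48; balance $267.12
Payment period 4: opening $267.12; interest $10.26 → $277.38; payment $83.21; balance $194.17
Payment period 5: opening $194.17; interest $10.26 → $204.43; payment $61.33; balance $143.10
Payment period 6: opening $143.10; interest $10.26 → $153.36; payment $46.01; balance $107.35
Payment period 7: opening $107.35; interest $10.26 → $117.61; payment $35.28; balance $82.33
Payment period 8: opening $82.33; interest $10.26 → $92.59; payment $27.78; balance $64.81
Payment period 9: opening $64.81; interest $10.26 → $75.07; payment $24.00; balance $51.07
Payment period 10: opening $51.07; interest $10.26 → $61.33; payment $24.00; balance $37.33
Payment period 11: opening $37.33; interest $10.26 → $47.59; payment $24.00; balance $23.59
Payment period 12: opening $23.59; interest $10.26 → $33.85; payment $24.00; balance $9.85
Payment period 13: opening $9.85; interest $10.26 → $20.11; payment $20.11; balance $0.00
Total paid: $866.29

$866.29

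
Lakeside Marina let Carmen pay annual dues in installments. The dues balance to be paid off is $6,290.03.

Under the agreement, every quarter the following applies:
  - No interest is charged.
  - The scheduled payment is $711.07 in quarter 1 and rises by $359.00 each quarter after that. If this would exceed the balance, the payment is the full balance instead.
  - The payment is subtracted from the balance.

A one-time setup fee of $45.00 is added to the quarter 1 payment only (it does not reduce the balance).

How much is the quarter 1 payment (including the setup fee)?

Quarter 1: opening $6,290.03; payment $711.07 (+ $45.00 fee); balance $5,578.96

$756.07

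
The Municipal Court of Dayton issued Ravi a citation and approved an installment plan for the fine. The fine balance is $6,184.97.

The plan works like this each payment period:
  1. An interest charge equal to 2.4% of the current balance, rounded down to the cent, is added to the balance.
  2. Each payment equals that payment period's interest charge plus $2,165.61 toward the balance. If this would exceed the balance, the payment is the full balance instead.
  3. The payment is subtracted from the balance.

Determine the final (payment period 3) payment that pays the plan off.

Payment period 1: $6,184.97 +$148.43 interest = $6,333.40; pay $2,314.04 → $4,019.36
Payment period 2: $4,019.36 +$96.46 interest = $4,115.82; pay $2,262.07 → $1,853.75
Payment period 3: $1,853.75 +$44.49 interest = $1,898.24; pay $1,898.24 → $0.00

$1,898.24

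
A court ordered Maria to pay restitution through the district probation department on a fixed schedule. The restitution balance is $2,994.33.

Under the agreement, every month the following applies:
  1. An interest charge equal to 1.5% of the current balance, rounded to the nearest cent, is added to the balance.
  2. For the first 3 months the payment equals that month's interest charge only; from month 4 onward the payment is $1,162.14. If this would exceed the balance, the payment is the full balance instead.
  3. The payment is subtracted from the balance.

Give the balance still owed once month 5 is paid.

$743.12

Month 1: $2,994.33 +$44.91 interest = $3,039.24; pay $44.91 → $2,994.33
Month 2: $2,994.33 +$44.91 interest = $3,039.24; pay $44.91 → $2,994.33
Month 3: $2,994.33 +$44.91 interest = $3,039.24; pay $44.91 → $2,994.33
Month 4: $2,994.33 +$44.91 interest = $3,039.24; pay $1,162.14 → $1,877.10
Month 5: $1,877.10 +$28.16 interest = $1,905.26; pay $1,162.14 → $743.12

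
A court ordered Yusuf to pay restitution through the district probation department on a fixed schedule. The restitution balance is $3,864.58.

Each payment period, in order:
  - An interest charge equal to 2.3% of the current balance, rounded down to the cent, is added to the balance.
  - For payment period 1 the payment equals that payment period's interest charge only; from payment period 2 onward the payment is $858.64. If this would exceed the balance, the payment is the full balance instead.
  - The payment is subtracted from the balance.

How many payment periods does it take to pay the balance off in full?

6

Payment period 1: opening $3,864.58; interest $88.88 → $3,953.46; payment $88.88; balance $3,864.58
Payment period 2: opening $3,864.58; interest $88.88 → $3,953.46; payment $858.64; balance $3,094.82
Payment period 3: opening $3,094.82; interest $71.18 → $3,166.00; payment $858.64; balance $2,307.36
Payment period 4: opening $2,307.36; interest $53.06 → $2,360.42; payment $858.64; balance $1,501.78
Payment period 5: opening $1,501.78; interest $34.54 → $1,536.32; payment $858.64; balance $677.68
Payment period 6: opening $677.68; interest $15.58 → $693.26; payment $693.26; balance $0.00
Balance reaches $0.00 in payment period 6.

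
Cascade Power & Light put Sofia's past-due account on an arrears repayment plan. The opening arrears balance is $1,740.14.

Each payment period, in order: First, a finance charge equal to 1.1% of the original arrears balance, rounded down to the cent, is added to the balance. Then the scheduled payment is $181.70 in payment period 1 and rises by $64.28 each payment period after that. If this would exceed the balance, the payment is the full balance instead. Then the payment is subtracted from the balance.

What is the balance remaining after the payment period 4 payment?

$704.22

Payment period 1: $1,740.14 +$19.14 interest = $1,759.28; pay $181.70 → $1,577.58
Payment period 2: $1,577.58 +$19.14 interest = $1,596.72; pay $245.98 → $1,350.74
Payment period 3: $1,350.74 +$19.14 interest = $1,369.88; pay $310.26 → $1,059.62
Payment period 4: $1,059.62 +$19.14 interest = $1,078.76; pay $374.54 → $704.22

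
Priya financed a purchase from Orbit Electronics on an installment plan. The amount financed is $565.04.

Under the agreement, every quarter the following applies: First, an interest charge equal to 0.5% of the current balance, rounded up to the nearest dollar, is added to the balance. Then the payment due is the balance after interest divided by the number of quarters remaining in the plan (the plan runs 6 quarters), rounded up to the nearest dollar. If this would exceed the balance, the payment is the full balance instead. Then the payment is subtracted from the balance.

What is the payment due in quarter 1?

# | Opening | Interest | Payment | End bal
1 | $565.04 | $3.00 | $95.00 | $473.04

$95.00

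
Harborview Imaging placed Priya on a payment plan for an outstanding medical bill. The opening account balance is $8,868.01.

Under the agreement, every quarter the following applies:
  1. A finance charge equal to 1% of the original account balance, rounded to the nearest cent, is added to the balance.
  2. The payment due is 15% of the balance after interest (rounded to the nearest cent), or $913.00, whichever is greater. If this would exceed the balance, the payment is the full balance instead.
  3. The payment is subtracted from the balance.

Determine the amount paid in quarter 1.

Quarter 1: opening $8,868.01; interest $88.68 → $8,956.69; payment $1,343.50; balance $7,613.19

$1,343.50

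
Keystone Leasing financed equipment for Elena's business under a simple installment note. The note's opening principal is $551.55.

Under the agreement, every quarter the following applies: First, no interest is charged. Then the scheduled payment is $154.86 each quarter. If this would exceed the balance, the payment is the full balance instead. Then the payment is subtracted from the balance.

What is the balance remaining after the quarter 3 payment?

# | Opening | Payment | End bal
1 | $551.55 | $154.86 | $396.69
2 | $396.69 | $154.86 | $241.83
3 | $241.83 | $154.86 | $86.97

$86.97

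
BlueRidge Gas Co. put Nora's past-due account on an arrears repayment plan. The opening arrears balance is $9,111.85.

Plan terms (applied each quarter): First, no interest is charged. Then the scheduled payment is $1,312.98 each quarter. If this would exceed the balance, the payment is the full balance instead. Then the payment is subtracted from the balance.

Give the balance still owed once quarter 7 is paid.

# | Opening | Payment | End bal
1 | $9,111.85 | $1,312.98 | $7,798.87
2 | $7,798.87 | $1,312.98 | $6,485.89
3 | $6,485.89 | $1,312.98 | $5,172.91
4 | $5,172.91 | $1,312.98 | $3,859.93
5 | $3,859.93 | $1,312.98 | $2,546.95
6 | $2,546.95 | $1,312.98 | $1,233.97
7 | $1,233.97 | $1,233.97 | $0.00

$0.00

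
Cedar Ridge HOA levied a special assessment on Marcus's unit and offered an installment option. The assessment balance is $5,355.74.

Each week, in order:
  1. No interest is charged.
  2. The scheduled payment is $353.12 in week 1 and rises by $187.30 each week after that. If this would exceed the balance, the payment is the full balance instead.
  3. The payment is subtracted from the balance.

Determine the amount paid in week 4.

Week 1: opening $5,355.74; payment $353.12; balance $5,002.62
Week 2: opening $5,002.62; payment $540.42; balance $4,462.20
Week 3: opening $4,462.20; payment $727.72; balance $3,734.48
Week 4: opening $3,734.48; payment $915.02; balance $2,819.46

$915.02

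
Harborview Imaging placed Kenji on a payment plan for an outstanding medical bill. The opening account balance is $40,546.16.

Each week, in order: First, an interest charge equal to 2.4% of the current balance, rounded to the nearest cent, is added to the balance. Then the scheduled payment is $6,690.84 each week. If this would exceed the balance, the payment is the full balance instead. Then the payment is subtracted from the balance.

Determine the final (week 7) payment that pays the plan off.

$4,213.06

Week 1: opening $40,546.16; interest $973.11 → $41,519.27; payment $6,690.84; balance $34,828.43
Week 2: opening $34,828.43; interest $835.88 → $35,664.31; payment $6,690.84; balance $28,973.47
Week 3: opening $28,973.47; interest $695.36 → $29,668.83; payment $6,690.84; balance $22,977.99
Week 4: opening $22,977.99; interest $551.47 → $23,529.46; payment $6,690.84; balance $16,838.62
Week 5: opening $16,838.62; interest $404.13 → $17,242.75; payment $6,690.84; balance $10,551.91
Week 6: opening $10,551.91; interest $253.25 → $10,805.16; payment $6,690.84; balance $4,114.32
Week 7: opening $4,114.32; interest $98.74 → $4,213.06; payment $4,213.06; balance $0.00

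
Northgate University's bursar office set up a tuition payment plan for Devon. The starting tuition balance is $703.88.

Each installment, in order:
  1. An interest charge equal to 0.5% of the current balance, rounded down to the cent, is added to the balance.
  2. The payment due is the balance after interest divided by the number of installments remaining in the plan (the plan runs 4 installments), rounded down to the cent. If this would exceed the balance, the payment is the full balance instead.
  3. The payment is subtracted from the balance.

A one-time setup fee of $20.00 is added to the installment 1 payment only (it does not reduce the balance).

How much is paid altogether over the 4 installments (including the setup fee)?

Installment 1: opening $703.88; interest $3.51 → $707.39; payment $176.84 (+ $20.00 fee); balance $530.55
Installment 2: opening $530.55; interest $2.65 → $533.20; payment $177.73; balance $355.47
Installment 3: opening $355.47; interest $1.77 → $357.24; payment $178.62; balance $178.62
Installment 4: opening $178.62; interest $0.89 → $179.51; payment $179.51; balance $0.00
Total paid: $732.70

$732.70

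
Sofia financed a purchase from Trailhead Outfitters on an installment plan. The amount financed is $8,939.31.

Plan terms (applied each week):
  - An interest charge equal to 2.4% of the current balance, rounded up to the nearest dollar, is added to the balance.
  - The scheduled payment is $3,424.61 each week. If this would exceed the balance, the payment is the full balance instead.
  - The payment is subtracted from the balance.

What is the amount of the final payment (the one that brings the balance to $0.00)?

$2,502.09

Week 1: opening $8,939.31; interest $215.00 → $9,154.31; payment $3,424.61; balance $5,729.70
Week 2: opening $5,729.70; interest $138.00 → $5,867.70; payment $3,424.61; balance $2,443.09
Week 3: opening $2,443.09; interest $59.00 → $2,502.09; payment $2,502.09; balance $0.00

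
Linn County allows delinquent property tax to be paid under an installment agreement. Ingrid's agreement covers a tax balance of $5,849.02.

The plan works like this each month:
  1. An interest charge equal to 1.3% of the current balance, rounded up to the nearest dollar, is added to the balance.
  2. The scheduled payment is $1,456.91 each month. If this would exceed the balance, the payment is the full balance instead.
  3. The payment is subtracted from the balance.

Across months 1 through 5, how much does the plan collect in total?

Month 1: opening $5,849.02; interest $77.00 → $5,926.02; payment $1,456.91; balance $4,469.11
Month 2: opening $4,469.11; interest $59.00 → $4,528.11; payment $1,456.91; balance $3,071.20
Month 3: opening $3,071.20; interest $40.00 → $3,111.20; payment $1,456.91; balance $1,654.29
Month 4: opening $1,654.29; interest $22.00 → $1,676.29; payment $1,456.91; balance $219.38
Month 5: opening $219.38; interest $3.00 → $222.38; payment $222.38; balance $0.00
Total paid: $6,050.02

$6,050.02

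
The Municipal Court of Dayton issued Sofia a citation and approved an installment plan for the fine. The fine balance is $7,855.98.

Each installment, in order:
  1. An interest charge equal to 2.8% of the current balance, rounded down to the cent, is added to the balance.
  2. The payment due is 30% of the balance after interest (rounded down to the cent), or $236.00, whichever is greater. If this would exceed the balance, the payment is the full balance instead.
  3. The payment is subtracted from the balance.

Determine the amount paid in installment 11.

Installment 1: opening $7,855.98; interest $219.96 → $8,075.94; payment $2,422.78; balance $5,653.16
Installment 2: opening $5,653.16; interest $158.28 → $5,811.44; payment $1,743.43; balance $4,068.01
Installment 3: opening $4,068.01; interest $113.90 → $4,181.91; payment $1,254.57; balance $2,927.34
Installment 4: opening $2,927.34; interest $81.96 → $3,009.30; payment $902.79; balance $2,106.51
Installment 5: opening $2,106.51; interest $58.98 → $2,165.49; payment $649.64; balance $1,515.85
Installment 6: opening $1,515.85; interest $42.44 → $1,558.29; payment $467.48; balance $1,090.81
Installment 7: opening $1,090.81; interest $30.54 → $1,121.35; payment $336.40; balance $784.95
Installment 8: opening $784.95; interest $21.97 → $806.92; payment $242.07; balance $564.85
Installment 9: opening $564.85; interest $15.81 → $580.66; payment $236.00; balance $344.66
Installment 10: opening $344.66; interest $9.65 → $354.31; payment $236.00; balance $118.31
Installment 11: opening $118.31; interest $3.31 → $121.62; payment $121.62; balance $0.00

$121.62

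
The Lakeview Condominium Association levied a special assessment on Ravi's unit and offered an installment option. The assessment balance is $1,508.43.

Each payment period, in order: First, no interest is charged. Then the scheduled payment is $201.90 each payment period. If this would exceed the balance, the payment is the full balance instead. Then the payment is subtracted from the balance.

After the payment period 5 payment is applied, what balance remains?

$498.93

Payment period 1: $1,508.43 − $201.90 → $1,306.53
Payment period 2: $1,306.53 − $201.90 → $1,104.63
Payment period 3: $1,104.63 − $201.90 → $902.73
Payment period 4: $902.73 − $201.90 → $700.83
Payment period 5: $700.83 − $201.90 → $498.93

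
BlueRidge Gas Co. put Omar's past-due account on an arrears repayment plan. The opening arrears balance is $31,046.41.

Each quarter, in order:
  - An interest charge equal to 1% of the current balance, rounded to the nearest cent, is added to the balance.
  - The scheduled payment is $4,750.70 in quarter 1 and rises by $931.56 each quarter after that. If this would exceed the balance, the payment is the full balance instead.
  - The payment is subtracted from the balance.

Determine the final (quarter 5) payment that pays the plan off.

# | Opening | Interest | Payment | End bal
1 | $31,046.41 | $310.46 | $4,750.70 | $26,606.17
2 | $26,606.17 | $266.06 | $5,682.26 | $21,189.97
3 | $21,189.97 | $211.90 | $6,613.82 | $14,788.05
4 | $14,788.05 | $147.88 | $7,545.38 | $7,390.55
5 | $7,390.55 | $73.91 | $7,464.46 | $0.00

$7,464.46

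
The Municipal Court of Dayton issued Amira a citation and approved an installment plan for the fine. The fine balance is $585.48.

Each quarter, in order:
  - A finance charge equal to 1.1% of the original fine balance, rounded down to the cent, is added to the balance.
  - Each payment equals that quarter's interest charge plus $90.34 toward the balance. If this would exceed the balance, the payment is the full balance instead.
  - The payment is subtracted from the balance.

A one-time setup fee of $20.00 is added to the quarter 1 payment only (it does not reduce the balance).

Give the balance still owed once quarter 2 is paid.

# | Opening | Interest | Payment | Fee | End bal
1 | $585.48 | $6.44 | $96.78 | $20.00 | $495.14
2 | $495.14 | $6.44 | $96.78 | — | $404.80

$404.80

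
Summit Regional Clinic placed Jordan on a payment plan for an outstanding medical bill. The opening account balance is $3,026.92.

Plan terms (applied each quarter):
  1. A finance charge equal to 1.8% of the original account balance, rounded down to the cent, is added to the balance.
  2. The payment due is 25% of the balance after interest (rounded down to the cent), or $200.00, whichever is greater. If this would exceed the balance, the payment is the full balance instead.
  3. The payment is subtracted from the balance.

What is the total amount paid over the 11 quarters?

$3,626.20

Quarter 1: opening $3,026.92; interest $54.48 → $3,081.40; payment $770.35; balance $2,311.05
Quarter 2: opening $2,311.05; interest $54.48 → $2,365.53; payment $591.38; balance $1,774.15
Quarter 3: opening $1,774.15; interest $54.48 → $1,828.63; payment $457.15; balance $1,371.48
Quarter 4: opening $1,371.48; interest $54.48 → $1,425.96; payment $356.49; balance $1,069.47
Quarter 5: opening $1,069.47; interest $54.48 → $1,123.95; payment $280.98; balance $842.97
Quarter 6: opening $842.97; interest $54.48 → $897.45; payment $224.36; balance $673.09
Quarter 7: opening $673.09; interest $54.48 → $727.57; payment $200.00; balance $527.57
Quarter 8: opening $527.57; interest $54.48 → $582.05; payment $200.00; balance $382.05
Quarter 9: opening $382.05; interest $54.48 → $436.53; payment $200.00; balance $236.53
Quarter 10: opening $236.53; interest $54.48 → $291.01; payment $200.00; balance $91.01
Quarter 11: opening $91.01; interest $54.48 → $145.49; payment $145.49; balance $0.00
Total paid: $3,626.20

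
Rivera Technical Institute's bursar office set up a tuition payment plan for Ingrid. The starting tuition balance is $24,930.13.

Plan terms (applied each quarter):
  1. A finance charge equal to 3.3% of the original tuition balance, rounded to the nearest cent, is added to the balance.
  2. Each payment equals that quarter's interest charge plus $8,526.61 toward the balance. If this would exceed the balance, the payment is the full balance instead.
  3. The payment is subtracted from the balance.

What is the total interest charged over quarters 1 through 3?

Quarter 1: $24,930.13 +$822.69 interest = $25,752.82; pay $9,349.30 → $16,403.52
Quarter 2: $16,403.52 +$822.69 interest = $17,226.21; pay $9,349.30 → $7,876.91
Quarter 3: $7,876.91 +$822.69 interest = $8,699.60; pay $8,699.60 → $0.00
Total interest: $822.69 + $822.69 + $822.69 = $2,468.07

$2,468.07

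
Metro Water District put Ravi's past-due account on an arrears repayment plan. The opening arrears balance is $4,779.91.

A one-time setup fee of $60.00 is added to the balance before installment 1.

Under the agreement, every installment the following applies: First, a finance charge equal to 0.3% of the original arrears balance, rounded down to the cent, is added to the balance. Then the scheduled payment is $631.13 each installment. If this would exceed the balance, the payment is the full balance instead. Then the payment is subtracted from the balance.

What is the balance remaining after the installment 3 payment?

Installment 1: opening $4,839.91; interest $14.33 → $4,854.24; payment $631.13; balance $4,223.11
Installment 2: opening $4,223.11; interest $14.33 → $4,237.44; payment $631.13; balance $3,606.31
Installment 3: opening $3,606.31; interest $14.33 → $3,620.64; payment $631.13; balance $2,989.51

$2,989.51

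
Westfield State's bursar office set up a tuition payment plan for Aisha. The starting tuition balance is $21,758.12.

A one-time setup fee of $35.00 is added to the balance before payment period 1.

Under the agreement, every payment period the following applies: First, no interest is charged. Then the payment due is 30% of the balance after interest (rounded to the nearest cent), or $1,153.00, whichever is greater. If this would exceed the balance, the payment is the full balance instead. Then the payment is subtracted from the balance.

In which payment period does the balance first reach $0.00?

Payment period 1: $21,793.12 − $6,537.94 → $15,255.18
Payment period 2: $15,255.18 − $4,576.55 → $10,678.63
Payment period 3: $10,678.63 − $3,203.59 → $7,475.04
Payment period 4: $7,475.04 − $2,242.51 → $5,232.53
Payment period 5: $5,232.53 − $1,569.76 → $3,662.77
Payment period 6: $3,662.77 − $1,153.00 → $2,509.77
Payment period 7: $2,509.77 − $1,153.00 → $1,356.77
Payment period 8: $1,356.77 − $1,153.00 → $203.77
Payment period 9: $203.77 − $203.77 → $0.00
Balance reaches $0.00 in payment period 9.

9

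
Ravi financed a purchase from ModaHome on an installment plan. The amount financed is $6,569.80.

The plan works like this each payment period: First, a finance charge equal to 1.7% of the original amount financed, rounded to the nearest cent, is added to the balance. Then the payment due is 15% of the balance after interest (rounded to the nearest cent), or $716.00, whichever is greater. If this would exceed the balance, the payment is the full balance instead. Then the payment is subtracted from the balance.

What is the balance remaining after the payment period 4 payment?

$3,674.60

Payment period 1: $6,569.80 +$111.69 interest = $6,681.49; pay $1,002.22 → $5,679.27
Payment period 2: $5,679.27 +$111.69 interest = $5,790.96; pay $868.64 → $4,922.32
Payment period 3: $4,922.32 +$111.69 interest = $5,034.01; pay $755.10 → $4,278.91
Payment period 4: $4,278.91 +$111.69 interest = $4,390.60; pay $716.00 → $3,674.60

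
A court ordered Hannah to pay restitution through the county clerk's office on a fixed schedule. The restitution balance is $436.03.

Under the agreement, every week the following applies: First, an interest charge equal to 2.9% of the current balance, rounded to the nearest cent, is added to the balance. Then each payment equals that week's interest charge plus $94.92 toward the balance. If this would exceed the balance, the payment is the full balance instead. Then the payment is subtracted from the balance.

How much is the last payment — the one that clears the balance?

# | Opening | Interest | Payment | End bal
1 | $436.03 | $12.64 | $107.56 | $341.11
2 | $341.11 | $9.89 | $104.81 | $246.19
3 | $246.19 | $7.14 | $102.06 | $151.27
4 | $151.27 | $4.39 | $99.31 | $56.35
5 | $56.35 | $1.63 | $57.98 | $0.00

$57.98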